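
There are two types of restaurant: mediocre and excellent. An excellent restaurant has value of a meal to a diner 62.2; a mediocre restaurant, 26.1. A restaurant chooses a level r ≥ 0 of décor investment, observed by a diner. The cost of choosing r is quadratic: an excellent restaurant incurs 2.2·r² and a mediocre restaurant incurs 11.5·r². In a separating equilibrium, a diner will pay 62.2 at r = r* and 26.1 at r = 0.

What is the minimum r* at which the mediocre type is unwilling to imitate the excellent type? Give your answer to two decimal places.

The mediocre type at r = 0 receives 26.1; imitating at r* yields 62.2 − 11.5·r*².
Indifference: 26.1 = 62.2 − 11.5·r*², so r*² = (62.2 − 26.1) / 11.5 ≈ 3.1391.
r* = √3.1391 ≈ 1.77.

1.77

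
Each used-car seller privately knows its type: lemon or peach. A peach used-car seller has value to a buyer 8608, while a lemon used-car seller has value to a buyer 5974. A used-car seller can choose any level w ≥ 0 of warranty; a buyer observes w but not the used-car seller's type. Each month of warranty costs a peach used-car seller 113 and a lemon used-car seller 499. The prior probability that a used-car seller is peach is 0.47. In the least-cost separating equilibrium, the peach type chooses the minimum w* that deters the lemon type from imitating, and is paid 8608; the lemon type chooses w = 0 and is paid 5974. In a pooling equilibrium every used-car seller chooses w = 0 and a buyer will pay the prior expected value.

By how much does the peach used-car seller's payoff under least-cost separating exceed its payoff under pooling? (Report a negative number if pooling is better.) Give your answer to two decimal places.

799.54

Least-cost separating signal: w* solves 5974 = 8608 − 499·w*, so w* = (8608 − 5974)/499 ≈ 5.2786.
Peach type's separating payoff: 8608 − 113 × w* = 8608 − 113 × (8608 − 5974)/499 = 8608 − 297642/499 ≈ 8011.5230.
Pooling payoff: 0.47 × 8608 + 0.53 × 5974 = 7211.98.
Difference: 8011.5230 − 7211.98 = 799.543, i.e. 799.54 to two decimal places.
The peach type prefers to separate.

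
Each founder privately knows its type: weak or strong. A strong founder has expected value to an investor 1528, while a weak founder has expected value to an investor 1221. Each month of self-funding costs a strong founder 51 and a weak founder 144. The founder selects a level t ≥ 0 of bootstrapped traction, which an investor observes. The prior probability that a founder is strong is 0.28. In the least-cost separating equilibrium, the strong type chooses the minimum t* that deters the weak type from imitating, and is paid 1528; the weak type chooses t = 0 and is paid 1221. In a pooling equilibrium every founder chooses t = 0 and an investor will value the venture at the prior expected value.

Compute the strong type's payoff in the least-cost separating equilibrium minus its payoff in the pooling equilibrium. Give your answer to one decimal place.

112.3

Least-cost separating signal: t* solves 1221 = 1528 − 144·t*, so t* = (1528 − 1221)/144 ≈ 2.1319.
Strong type's separating payoff: 1528 − 51 × t* = 1528 − 51 × (1528 − 1221)/144 = 1528 − 15657/144 ≈ 1419.271.
Pooling payoff: 0.28 × 1528 + 0.72 × 1221 = 1306.96.
Difference: 1419.271 − 1306.96 = 112.311, i.e. 112.3 to one decimal place.
The strong type prefers to separate.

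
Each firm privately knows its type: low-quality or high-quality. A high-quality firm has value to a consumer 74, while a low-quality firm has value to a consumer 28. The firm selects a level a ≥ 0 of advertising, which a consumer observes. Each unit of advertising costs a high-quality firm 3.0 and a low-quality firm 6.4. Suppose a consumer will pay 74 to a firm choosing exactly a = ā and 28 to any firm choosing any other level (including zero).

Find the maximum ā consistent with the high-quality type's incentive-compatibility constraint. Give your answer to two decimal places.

15.33

Choosing ā yields the high-quality type 74 − 3.0·ā; choosing zero yields 28.
The high-quality type is indifferent at 74 − 3.0·ā = 28, i.e. ā = (74 − 28) / 3.0 ≈ 15.33.
For any ā above 15.33 the high-quality type would rather pool at zero, so separation collapses.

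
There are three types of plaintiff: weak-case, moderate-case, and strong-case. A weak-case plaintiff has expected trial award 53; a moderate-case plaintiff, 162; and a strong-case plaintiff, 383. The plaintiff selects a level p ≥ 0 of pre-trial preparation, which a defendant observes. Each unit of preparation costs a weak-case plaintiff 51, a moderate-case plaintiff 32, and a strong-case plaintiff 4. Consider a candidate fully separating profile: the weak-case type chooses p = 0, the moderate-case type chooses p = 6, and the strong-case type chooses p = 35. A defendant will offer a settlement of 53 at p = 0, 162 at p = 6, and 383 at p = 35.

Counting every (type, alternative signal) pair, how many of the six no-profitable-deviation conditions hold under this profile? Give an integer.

Strong-case (own payoff 383 − 4×35 = 243): to p=0 gives 53 → no gain ✓; to p=6 gives 162 − 4×6 = 138 → no gain ✓.
Moderate-case (own payoff 162 − 32×6 = -30): to p=0 gives 53 → profitable ✗; to p=35 gives 383 − 32×35 = -737 → no gain ✓.
Weak-case (own payoff 53): to p=6 gives 162 − 51×6 = -144 → no gain ✓; to p=35 gives 383 − 51×35 = -1402 → no gain ✓.
5 of the 6 constraints hold; not an equilibrium.

5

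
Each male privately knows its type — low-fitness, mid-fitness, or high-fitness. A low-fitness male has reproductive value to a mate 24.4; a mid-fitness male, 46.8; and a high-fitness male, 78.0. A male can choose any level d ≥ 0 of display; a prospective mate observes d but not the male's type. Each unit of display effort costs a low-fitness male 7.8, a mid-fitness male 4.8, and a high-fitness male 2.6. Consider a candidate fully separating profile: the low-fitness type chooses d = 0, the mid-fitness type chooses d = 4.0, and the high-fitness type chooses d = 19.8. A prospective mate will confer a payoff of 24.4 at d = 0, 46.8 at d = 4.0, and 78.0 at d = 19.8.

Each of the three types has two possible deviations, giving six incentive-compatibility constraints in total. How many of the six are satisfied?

Low-fitness (own payoff 24.4): to d=4.0 gives 46.8 − 7.8×4.0 = 15.6 → no gain ✓; to d=19.8 gives 78.0 − 7.8×19.8 = -76.44 → no gain ✓.
Mid-fitness (own payoff 46.8 − 4.8×4.0 = 27.6): to d=0 gives 24.4 → no gain ✓; to d=19.8 gives 78.0 − 4.8×19.8 = -17.04 → no gain ✓.
High-fitness (own payoff 78.0 − 2.6×19.8 = 26.52): to d=0 gives 24.4 → no gain ✓; to d=4.0 gives 46.8 − 2.6×4.0 = 36.4 → profitable ✗.
5 of the 6 constraints hold; not an equilibrium.

5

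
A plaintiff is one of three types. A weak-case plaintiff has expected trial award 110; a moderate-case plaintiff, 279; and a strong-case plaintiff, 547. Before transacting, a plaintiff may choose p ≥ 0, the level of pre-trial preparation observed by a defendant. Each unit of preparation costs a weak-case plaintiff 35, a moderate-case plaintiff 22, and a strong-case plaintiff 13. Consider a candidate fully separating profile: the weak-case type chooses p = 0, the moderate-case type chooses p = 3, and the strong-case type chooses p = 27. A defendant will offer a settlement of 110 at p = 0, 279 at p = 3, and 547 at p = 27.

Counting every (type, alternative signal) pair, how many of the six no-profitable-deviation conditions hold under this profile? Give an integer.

4

Moderate-case (own payoff 279 − 22×3 = 213): to p=0 gives 110 → no gain ✓; to p=27 gives 547 − 22×27 = -47 → no gain ✓.
Weak-case (own payoff 110): to p=3 gives 279 − 35×3 = 174 → profitable ✗; to p=27 gives 547 − 35×27 = -398 → no gain ✓.
Strong-case (own payoff 547 − 13×27 = 196): to p=0 gives 110 → no gain ✓; to p=3 gives 279 − 13×3 = 240 → profitable ✗.
4 of the 6 constraints hold; not an equilibrium.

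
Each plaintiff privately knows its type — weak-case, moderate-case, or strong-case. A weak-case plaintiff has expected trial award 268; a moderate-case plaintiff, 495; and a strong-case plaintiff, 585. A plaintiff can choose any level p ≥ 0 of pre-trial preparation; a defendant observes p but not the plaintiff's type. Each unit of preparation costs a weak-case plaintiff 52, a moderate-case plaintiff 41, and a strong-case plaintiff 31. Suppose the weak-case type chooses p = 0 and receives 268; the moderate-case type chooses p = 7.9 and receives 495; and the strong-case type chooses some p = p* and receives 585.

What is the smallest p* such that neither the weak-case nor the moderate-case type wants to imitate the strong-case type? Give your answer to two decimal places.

Weak-case type (on-path payoff 268) won't mimic when 268 ≥ 585 − 52·p*, i.e. p* ≥ 6.10.
Moderate-case type (on-path payoff 495 − 41×7.9 = 171.1) won't mimic when 171.1 ≥ 585 − 41·p*, i.e. p* ≥ 10.10.
Both must hold, so p* = max(6.10, 10.10) = 10.10. The moderate-case type's constraint binds.

10.10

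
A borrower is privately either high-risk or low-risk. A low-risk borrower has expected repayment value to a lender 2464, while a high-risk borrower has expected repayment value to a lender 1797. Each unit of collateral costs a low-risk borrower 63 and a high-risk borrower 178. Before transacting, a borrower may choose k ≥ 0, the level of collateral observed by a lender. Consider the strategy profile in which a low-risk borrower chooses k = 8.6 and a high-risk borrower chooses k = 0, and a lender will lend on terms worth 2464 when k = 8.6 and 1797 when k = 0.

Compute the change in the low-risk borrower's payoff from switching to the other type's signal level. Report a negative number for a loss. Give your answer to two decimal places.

-125.20

Playing k = 8.6 the low-risk borrower receives 2464 − 63 × 8.6 = 1922.2.
Deviating to k = 0 yields 1797 instead.
Gain from deviating: 1797 − 1922.2 = -125.20.
The gain is negative, so the low-risk type's incentive-compatibility constraint is satisfied.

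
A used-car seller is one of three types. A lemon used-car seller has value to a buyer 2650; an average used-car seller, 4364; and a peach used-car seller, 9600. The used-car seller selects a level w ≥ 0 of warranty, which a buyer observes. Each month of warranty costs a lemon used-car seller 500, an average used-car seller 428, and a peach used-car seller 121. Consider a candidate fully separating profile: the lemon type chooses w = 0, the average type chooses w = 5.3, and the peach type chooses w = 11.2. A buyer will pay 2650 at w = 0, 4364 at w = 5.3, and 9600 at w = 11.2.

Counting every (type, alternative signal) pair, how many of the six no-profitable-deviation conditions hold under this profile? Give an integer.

Average (own payoff 4364 − 428×5.3 = 2095.6): to w=0 gives 2650 → profitable ✗; to w=11.2 gives 9600 − 428×11.2 = 4806.4 → profitable ✗.
Lemon (own payoff 2650): to w=5.3 gives 4364 − 500×5.3 = 1714 → no gain ✓; to w=11.2 gives 9600 − 500×11.2 = 4000 → profitable ✗.
Peach (own payoff 9600 − 121×11.2 = 8244.8): to w=0 gives 2650 → no gain ✓; to w=5.3 gives 4364 − 121×5.3 = 3722.7 → no gain ✓.
3 of the 6 constraints hold; not an equilibrium.

3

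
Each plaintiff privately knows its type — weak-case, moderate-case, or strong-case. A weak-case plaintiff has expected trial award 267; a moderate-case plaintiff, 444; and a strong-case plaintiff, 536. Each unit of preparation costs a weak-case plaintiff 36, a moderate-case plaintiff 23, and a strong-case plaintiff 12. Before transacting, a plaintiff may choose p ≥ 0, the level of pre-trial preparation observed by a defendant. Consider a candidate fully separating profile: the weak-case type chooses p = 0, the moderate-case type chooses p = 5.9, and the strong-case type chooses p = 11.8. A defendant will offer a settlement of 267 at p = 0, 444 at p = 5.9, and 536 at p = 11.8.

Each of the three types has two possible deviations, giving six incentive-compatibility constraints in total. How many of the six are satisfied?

6

Moderate-case (own payoff 444 − 23×5.9 = 308.3): to p=0 gives 267 → no gain ✓; to p=11.8 gives 536 − 23×11.8 = 264.6 → no gain ✓.
Weak-case (own payoff 267): to p=5.9 gives 444 − 36×5.9 = 231.6 → no gain ✓; to p=11.8 gives 536 − 36×11.8 = 111.2 → no gain ✓.
Strong-case (own payoff 536 − 12×11.8 = 394.4): to p=0 gives 267 → no gain ✓; to p=5.9 gives 444 − 12×5.9 = 373.2 → no gain ✓.
6 of the 6 constraints hold; this profile is a separating equilibrium.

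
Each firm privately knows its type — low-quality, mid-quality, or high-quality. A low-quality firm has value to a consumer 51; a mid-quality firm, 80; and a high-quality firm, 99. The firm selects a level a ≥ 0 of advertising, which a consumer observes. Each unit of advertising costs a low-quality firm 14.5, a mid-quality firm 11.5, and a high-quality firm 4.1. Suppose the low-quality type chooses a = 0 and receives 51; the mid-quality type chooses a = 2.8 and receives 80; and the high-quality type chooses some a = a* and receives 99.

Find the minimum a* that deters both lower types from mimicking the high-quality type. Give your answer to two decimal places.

Low-quality type (on-path payoff 51) won't mimic when 51 ≥ 99 − 14.5·a*, i.e. a* ≥ 3.31.
Mid-quality type (on-path payoff 80 − 11.5×2.8 = 47.8) won't mimic when 47.8 ≥ 99 − 11.5·a*, i.e. a* ≥ 4.45.
Both must hold, so a* = max(3.31, 4.45) = 4.45. The mid-quality type's constraint binds.

4.45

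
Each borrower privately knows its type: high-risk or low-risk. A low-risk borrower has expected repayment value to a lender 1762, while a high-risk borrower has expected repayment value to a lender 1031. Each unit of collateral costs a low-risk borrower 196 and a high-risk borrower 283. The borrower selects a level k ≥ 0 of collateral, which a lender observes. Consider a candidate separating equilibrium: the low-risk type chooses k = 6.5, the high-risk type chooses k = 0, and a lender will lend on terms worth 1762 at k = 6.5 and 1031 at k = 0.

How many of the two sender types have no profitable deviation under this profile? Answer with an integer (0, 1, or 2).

1

High-risk type: stay at 0 → 1031; mimic → 1762 − 283 × 6.5 = -77.5. IC holds (1031 ≥ -77.5).
Low-risk type: signal → 1762 − 196 × 6.5 = 488; deviate to 0 → 1031. IC fails (488 < 1031).
1 of 2 constraints hold, so this profile is not an equilibrium.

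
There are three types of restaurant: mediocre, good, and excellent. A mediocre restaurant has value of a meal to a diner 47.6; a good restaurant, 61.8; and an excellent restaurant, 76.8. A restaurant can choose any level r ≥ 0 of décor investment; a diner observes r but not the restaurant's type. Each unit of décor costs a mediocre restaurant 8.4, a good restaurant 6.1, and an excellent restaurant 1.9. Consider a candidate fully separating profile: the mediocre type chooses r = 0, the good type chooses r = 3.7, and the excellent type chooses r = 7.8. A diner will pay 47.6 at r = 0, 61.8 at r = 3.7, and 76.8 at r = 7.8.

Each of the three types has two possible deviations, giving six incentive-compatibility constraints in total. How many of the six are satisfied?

Good (own payoff 61.8 − 6.1×3.7 = 39.23): to r=0 gives 47.6 → profitable ✗; to r=7.8 gives 76.8 − 6.1×7.8 = 29.22 → no gain ✓.
Excellent (own payoff 76.8 − 1.9×7.8 = 61.98): to r=0 gives 47.6 → no gain ✓; to r=3.7 gives 61.8 − 1.9×3.7 = 54.77 → no gain ✓.
Mediocre (own payoff 47.6): to r=3.7 gives 61.8 − 8.4×3.7 = 30.72 → no gain ✓; to r=7.8 gives 76.8 − 8.4×7.8 = 11.28 → no gain ✓.
5 of the 6 constraints hold; not an equilibrium.

5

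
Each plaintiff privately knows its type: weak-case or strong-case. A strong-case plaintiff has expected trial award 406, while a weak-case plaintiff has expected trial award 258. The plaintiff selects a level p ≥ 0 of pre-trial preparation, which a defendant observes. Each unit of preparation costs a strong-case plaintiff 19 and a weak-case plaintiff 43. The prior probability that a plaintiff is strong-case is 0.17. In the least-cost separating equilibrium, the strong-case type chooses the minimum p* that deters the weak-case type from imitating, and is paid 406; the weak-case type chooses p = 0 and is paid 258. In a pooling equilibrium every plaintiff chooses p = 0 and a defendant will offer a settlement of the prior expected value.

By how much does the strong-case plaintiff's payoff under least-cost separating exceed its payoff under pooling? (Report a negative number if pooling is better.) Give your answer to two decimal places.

Least-cost separating signal: p* solves 258 = 406 − 43·p*, so p* = (406 − 258)/43 ≈ 3.4419.
Strong-case type's separating payoff: 406 − 19 × p* = 406 − 19 × (406 − 258)/43 = 406 − 2812/43 ≈ 340.6047.
Pooling payoff: 0.17 × 406 + 0.83 × 258 = 283.16.
Difference: 340.6047 − 283.16 = 57.4447, i.e. 57.44 to two decimal places.
The strong-case type prefers to separate.

57.44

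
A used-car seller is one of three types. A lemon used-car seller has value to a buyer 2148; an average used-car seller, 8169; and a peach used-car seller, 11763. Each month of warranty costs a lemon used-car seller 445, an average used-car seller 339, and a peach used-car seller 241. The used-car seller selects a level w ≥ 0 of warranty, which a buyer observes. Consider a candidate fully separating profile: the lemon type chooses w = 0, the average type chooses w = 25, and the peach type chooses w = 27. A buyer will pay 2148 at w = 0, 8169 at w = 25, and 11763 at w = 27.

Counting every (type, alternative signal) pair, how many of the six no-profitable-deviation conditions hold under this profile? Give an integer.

4

Lemon (own payoff 2148): to w=25 gives 8169 − 445×25 = -2956 → no gain ✓; to w=27 gives 11763 − 445×27 = -252 → no gain ✓.
Peach (own payoff 11763 − 241×27 = 5256): to w=0 gives 2148 → no gain ✓; to w=25 gives 8169 − 241×25 = 2144 → no gain ✓.
Average (own payoff 8169 − 339×25 = -306): to w=0 gives 2148 → profitable ✗; to w=27 gives 11763 − 339×27 = 2610 → profitable ✗.
4 of the 6 constraints hold; not an equilibrium.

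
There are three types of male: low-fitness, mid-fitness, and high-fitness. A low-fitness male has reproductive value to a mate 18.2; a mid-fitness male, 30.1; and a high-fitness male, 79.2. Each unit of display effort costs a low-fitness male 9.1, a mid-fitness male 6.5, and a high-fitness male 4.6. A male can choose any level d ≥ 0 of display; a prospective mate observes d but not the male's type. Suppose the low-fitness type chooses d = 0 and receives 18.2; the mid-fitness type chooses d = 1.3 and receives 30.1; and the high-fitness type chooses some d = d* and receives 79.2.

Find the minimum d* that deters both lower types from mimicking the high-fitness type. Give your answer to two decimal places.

Low-fitness type (on-path payoff 18.2) won't mimic when 18.2 ≥ 79.2 − 9.1·d*, i.e. d* ≥ 6.70.
Mid-fitness type (on-path payoff 30.1 − 6.5×1.3 = 21.65) won't mimic when 21.65 ≥ 79.2 − 6.5·d*, i.e. d* ≥ 8.85.
Both must hold, so d* = max(6.70, 8.85) = 8.85. The mid-fitness type's constraint binds.

8.85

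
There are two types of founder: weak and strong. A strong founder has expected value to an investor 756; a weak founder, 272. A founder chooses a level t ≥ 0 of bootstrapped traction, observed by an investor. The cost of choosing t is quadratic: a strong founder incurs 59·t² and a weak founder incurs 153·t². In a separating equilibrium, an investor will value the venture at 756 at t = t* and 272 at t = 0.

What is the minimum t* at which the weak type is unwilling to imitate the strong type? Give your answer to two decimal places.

The weak type at t = 0 receives 272; imitating at t* yields 756 − 153·t*².
Indifference: 272 = 756 − 153·t*², so t*² = (756 − 272) / 153 ≈ 3.1634.
t* = √3.1634 ≈ 1.78.

1.78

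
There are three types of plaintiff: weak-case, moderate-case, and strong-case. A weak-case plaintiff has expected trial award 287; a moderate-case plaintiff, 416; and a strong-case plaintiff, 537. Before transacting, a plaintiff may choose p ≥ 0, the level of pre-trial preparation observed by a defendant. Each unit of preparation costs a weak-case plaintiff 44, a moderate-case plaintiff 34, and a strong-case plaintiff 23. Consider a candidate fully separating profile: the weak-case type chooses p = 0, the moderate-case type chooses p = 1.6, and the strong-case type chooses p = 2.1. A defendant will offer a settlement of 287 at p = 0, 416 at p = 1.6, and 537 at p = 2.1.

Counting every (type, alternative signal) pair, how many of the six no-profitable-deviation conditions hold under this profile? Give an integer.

3

Strong-case (own payoff 537 − 23×2.1 = 488.7): to p=0 gives 287 → no gain ✓; to p=1.6 gives 416 − 23×1.6 = 379.2 → no gain ✓.
Weak-case (own payoff 287): to p=1.6 gives 416 − 44×1.6 = 345.6 → profitable ✗; to p=2.1 gives 537 − 44×2.1 = 444.6 → profitable ✗.
Moderate-case (own payoff 416 − 34×1.6 = 361.6): to p=0 gives 287 → no gain ✓; to p=2.1 gives 537 − 34×2.1 = 465.6 → profitable ✗.
3 of the 6 constraints hold; not an equilibrium.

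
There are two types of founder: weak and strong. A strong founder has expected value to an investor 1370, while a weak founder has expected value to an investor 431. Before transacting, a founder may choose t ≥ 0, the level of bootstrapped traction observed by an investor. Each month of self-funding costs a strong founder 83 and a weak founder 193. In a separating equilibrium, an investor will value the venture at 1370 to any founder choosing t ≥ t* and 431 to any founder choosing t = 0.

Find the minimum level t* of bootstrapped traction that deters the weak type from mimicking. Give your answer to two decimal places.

4.87

A weak founder choosing t = 0 receives 431.
Imitating at t* instead would pay 1370 at cost 193·t*, netting 1370 − 193·t*.
Indifference: 431 = 1370 − 193·t*, so t* = (1370 − 431) / 193 ≈ 4.87.
This is the weak type's binding incentive-compatibility constraint; any t ≥ 4.87 sustains separation on that side.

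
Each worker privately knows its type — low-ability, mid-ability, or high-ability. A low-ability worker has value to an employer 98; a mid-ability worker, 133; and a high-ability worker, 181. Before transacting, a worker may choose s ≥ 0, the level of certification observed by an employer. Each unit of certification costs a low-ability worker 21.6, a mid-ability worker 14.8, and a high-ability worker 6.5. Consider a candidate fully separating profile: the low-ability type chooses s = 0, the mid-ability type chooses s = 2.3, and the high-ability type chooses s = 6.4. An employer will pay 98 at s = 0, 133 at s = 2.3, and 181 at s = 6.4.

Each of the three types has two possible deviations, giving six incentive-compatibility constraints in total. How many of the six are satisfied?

6

Mid-ability (own payoff 133 − 14.8×2.3 = 98.96): to s=0 gives 98 → no gain ✓; to s=6.4 gives 181 − 14.8×6.4 = 86.28 → no gain ✓.
High-ability (own payoff 181 − 6.5×6.4 = 139.4): to s=0 gives 98 → no gain ✓; to s=2.3 gives 133 − 6.5×2.3 = 118.05 → no gain ✓.
Low-ability (own payoff 98): to s=2.3 gives 133 − 21.6×2.3 = 83.32 → no gain ✓; to s=6.4 gives 181 − 21.6×6.4 = 42.76 → no gain ✓.
6 of the 6 constraints hold; this profile is a separating equilibrium.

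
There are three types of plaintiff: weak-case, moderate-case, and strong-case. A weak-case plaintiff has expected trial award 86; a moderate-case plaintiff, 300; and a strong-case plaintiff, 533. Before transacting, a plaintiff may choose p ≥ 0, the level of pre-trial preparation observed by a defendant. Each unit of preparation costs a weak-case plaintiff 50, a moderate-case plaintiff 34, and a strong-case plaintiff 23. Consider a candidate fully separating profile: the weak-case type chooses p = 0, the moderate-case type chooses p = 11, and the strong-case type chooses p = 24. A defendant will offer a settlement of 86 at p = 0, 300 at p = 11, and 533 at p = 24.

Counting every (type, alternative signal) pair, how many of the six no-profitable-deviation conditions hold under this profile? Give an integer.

Weak-case (own payoff 86): to p=11 gives 300 − 50×11 = -250 → no gain ✓; to p=24 gives 533 − 50×24 = -667 → no gain ✓.
Moderate-case (own payoff 300 − 34×11 = -74): to p=0 gives 86 → profitable ✗; to p=24 gives 533 − 34×24 = -283 → no gain ✓.
Strong-case (own payoff 533 − 23×24 = -19): to p=0 gives 86 → profitable ✗; to p=11 gives 300 − 23×11 = 47 → profitable ✗.
3 of the 6 constraints hold; not an equilibrium.

3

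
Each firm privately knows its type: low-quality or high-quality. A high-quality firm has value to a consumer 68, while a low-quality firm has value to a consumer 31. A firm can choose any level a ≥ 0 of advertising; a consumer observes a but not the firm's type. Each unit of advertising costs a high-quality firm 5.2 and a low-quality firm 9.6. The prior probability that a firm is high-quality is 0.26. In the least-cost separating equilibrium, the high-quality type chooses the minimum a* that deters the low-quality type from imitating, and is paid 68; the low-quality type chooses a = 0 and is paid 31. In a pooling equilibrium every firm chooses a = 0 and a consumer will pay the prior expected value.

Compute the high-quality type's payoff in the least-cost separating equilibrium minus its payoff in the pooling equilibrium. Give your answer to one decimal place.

7.3

Least-cost separating signal: a* solves 31 = 68 − 9.6·a*, so a* = (68 − 31)/9.6 ≈ 3.8542.
High-quality type's separating payoff: 68 − 5.2 × a* = 68 − 5.2 × (68 − 31)/9.6 = 68 − 192.4/9.6 ≈ 47.958.
Pooling payoff: 0.26 × 68 + 0.74 × 31 = 40.62.
Difference: 47.958 − 40.62 = 7.338, i.e. 7.3 to one decimal place.
The high-quality type prefers to separate.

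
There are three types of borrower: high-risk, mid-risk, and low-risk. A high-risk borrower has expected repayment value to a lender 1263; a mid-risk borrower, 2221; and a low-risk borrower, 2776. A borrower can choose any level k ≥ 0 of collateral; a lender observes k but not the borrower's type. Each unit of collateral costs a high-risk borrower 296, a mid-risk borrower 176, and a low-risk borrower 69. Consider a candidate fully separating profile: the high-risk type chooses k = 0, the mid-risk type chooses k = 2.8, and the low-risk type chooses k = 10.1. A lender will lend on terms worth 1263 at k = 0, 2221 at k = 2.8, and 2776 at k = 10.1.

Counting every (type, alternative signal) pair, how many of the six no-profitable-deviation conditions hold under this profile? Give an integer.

5

Mid-risk (own payoff 2221 − 176×2.8 = 1728.2): to k=0 gives 1263 → no gain ✓; to k=10.1 gives 2776 − 176×10.1 = 998.4 → no gain ✓.
Low-risk (own payoff 2776 − 69×10.1 = 2079.1): to k=0 gives 1263 → no gain ✓; to k=2.8 gives 2221 − 69×2.8 = 2027.8 → no gain ✓.
High-risk (own payoff 1263): to k=2.8 gives 2221 − 296×2.8 = 1392.2 → profitable ✗; to k=10.1 gives 2776 − 296×10.1 = -213.6 → no gain ✓.
5 of the 6 constraints hold; not an equilibrium.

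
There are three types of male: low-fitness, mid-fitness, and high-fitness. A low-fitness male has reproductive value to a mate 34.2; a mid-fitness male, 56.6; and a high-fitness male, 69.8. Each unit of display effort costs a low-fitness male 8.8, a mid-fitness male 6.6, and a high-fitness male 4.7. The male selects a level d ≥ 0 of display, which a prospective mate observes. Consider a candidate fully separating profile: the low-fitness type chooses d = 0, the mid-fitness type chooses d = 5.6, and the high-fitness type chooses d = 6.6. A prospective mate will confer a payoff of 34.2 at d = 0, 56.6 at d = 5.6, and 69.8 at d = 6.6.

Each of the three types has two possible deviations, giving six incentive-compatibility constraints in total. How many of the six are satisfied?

4

High-fitness (own payoff 69.8 − 4.7×6.6 = 38.78): to d=0 gives 34.2 → no gain ✓; to d=5.6 gives 56.6 − 4.7×5.6 = 30.28 → no gain ✓.
Mid-fitness (own payoff 56.6 − 6.6×5.6 = 19.64): to d=0 gives 34.2 → profitable ✗; to d=6.6 gives 69.8 − 6.6×6.6 = 26.24 → profitable ✗.
Low-fitness (own payoff 34.2): to d=5.6 gives 56.6 − 8.8×5.6 = 7.32 → no gain ✓; to d=6.6 gives 69.8 − 8.8×6.6 = 11.72 → no gain ✓.
4 of the 6 constraints hold; not an equilibrium.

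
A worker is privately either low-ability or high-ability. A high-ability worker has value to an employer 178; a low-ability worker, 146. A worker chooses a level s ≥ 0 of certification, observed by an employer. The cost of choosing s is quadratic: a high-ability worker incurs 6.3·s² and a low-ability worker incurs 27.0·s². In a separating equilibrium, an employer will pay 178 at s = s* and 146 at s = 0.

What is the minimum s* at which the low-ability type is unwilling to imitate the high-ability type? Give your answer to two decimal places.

The low-ability type at s = 0 receives 146; imitating at s* yields 178 − 27.0·s*².
Indifference: 146 = 178 − 27.0·s*², so s*² = (178 − 146) / 27.0 ≈ 1.1852.
s* = √1.1852 ≈ 1.09.

1.09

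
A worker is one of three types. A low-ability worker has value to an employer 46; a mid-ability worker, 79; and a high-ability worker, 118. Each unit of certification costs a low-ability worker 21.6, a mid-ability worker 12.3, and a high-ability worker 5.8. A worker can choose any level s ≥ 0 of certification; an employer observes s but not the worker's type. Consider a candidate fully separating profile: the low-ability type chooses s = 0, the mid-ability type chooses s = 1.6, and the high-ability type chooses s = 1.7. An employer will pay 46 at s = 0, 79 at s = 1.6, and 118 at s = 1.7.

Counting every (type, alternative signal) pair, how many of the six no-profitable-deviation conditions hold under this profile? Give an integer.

Mid-ability (own payoff 79 − 12.3×1.6 = 59.32): to s=0 gives 46 → no gain ✓; to s=1.7 gives 118 − 12.3×1.7 = 97.09 → profitable ✗.
High-ability (own payoff 118 − 5.8×1.7 = 108.14): to s=0 gives 46 → no gain ✓; to s=1.6 gives 79 − 5.8×1.6 = 69.72 → no gain ✓.
Low-ability (own payoff 46): to s=1.6 gives 79 − 21.6×1.6 = 44.44 → no gain ✓; to s=1.7 gives 118 − 21.6×1.7 = 81.28 → profitable ✗.
4 of the 6 constraints hold; not an equilibrium.

4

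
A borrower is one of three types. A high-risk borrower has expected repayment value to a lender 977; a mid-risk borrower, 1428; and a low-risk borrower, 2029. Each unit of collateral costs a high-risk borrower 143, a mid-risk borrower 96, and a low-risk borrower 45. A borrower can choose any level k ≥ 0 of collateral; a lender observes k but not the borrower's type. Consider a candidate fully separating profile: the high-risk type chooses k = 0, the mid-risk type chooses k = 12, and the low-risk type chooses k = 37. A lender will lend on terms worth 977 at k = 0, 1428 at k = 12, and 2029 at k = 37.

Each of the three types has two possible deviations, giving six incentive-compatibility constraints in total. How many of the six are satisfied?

3

Mid-risk (own payoff 1428 − 96×12 = 276): to k=0 gives 977 → profitable ✗; to k=37 gives 2029 − 96×37 = -1523 → no gain ✓.
Low-risk (own payoff 2029 − 45×37 = 364): to k=0 gives 977 → profitable ✗; to k=12 gives 1428 − 45×12 = 888 → profitable ✗.
High-risk (own payoff 977): to k=12 gives 1428 − 143×12 = -288 → no gain ✓; to k=37 gives 2029 − 143×37 = -3262 → no gain ✓.
3 of the 6 constraints hold; not an equilibrium.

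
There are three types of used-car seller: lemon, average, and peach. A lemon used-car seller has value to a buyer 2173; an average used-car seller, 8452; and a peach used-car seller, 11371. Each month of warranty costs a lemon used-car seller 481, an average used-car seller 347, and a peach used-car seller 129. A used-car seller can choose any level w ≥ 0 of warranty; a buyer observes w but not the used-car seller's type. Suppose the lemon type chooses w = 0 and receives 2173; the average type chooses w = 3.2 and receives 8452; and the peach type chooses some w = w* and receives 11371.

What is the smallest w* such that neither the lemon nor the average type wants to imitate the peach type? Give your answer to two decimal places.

Lemon type (on-path payoff 2173) won't mimic when 2173 ≥ 11371 − 481·w*, i.e. w* ≥ 19.12.
Average type (on-path payoff 8452 − 347×3.2 = 7341.6) won't mimic when 7341.6 ≥ 11371 − 347·w*, i.e. w* ≥ 11.61.
Both must hold, so w* = max(19.12, 11.61) = 19.12. The lemon type's constraint binds.

19.12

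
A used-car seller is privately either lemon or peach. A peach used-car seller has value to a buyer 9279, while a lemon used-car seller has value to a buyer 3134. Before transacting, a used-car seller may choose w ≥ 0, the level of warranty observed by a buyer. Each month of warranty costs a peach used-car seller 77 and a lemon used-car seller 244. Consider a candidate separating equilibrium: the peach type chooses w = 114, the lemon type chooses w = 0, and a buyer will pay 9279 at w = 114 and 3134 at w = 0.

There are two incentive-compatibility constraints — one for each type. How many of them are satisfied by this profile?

1

Peach type: signal → 9279 − 77 × 114 = 501; deviate to 0 → 3134. IC fails (501 < 3134).
Lemon type: stay at 0 → 3134; mimic → 9279 − 244 × 114 = -18537. IC holds (3134 ≥ -18537).
1 of 2 constraints hold, so this profile is not an equilibrium.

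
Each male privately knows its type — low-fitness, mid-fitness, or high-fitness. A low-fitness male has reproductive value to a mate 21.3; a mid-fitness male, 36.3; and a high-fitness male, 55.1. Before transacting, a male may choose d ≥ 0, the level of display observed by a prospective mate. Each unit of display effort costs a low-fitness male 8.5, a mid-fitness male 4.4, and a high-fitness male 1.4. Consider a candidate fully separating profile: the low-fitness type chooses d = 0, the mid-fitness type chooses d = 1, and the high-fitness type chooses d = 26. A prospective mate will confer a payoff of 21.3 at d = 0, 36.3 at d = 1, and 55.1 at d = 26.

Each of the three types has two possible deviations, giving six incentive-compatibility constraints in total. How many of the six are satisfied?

3

Low-fitness (own payoff 21.3): to d=1 gives 36.3 − 8.5×1 = 27.8 → profitable ✗; to d=26 gives 55.1 − 8.5×26 = -165.9 → no gain ✓.
Mid-fitness (own payoff 36.3 − 4.4×1 = 31.9): to d=0 gives 21.3 → no gain ✓; to d=26 gives 55.1 − 4.4×26 = -59.3 → no gain ✓.
High-fitness (own payoff 55.1 − 1.4×26 = 18.7): to d=0 gives 21.3 → profitable ✗; to d=1 gives 36.3 − 1.4×1 = 34.9 → profitable ✗.
3 of the 6 constraints hold; not an equilibrium.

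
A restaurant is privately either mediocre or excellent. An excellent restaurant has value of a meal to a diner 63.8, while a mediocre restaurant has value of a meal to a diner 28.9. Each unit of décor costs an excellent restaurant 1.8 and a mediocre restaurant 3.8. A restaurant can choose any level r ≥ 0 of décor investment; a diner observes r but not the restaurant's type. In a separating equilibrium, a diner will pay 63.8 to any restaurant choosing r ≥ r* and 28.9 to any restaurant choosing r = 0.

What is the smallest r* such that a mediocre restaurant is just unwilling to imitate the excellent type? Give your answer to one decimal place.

9.2

A mediocre restaurant choosing r = 0 receives 28.9.
Imitating at r* instead would pay 63.8 at cost 3.8·r*, netting 63.8 − 3.8·r*.
Indifference: 28.9 = 63.8 − 3.8·r*, so r* = (63.8 − 28.9) / 3.8 ≈ 9.2.
This is the mediocre type's binding incentive-compatibility constraint; any r ≥ 9.2 sustains separation on that side.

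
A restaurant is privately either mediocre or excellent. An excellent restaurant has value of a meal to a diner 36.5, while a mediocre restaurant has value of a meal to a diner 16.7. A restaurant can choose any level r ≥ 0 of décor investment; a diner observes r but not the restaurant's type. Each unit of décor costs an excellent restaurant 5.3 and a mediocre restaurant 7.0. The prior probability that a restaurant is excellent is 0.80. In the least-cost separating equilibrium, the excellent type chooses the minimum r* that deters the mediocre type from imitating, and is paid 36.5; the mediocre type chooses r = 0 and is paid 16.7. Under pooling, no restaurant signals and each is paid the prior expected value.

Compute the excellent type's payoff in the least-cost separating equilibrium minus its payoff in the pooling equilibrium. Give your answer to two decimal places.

Least-cost separating signal: r* solves 16.7 = 36.5 − 7.0·r*, so r* = (36.5 − 16.7)/7.0 ≈ 2.8286.
Excellent type's separating payoff: 36.5 − 5.3 × r* = 36.5 − 5.3 × (36.5 − 16.7)/7.0 = 36.5 − 104.94/7.0 ≈ 21.5086.
Pooling payoff: 0.80 × 36.5 + 0.20 × 16.7 = 32.54.
Difference: 21.5086 − 32.54 = -11.0314, i.e. -11.03 to two decimal places.
The excellent type would prefer the pooling outcome.

-11.03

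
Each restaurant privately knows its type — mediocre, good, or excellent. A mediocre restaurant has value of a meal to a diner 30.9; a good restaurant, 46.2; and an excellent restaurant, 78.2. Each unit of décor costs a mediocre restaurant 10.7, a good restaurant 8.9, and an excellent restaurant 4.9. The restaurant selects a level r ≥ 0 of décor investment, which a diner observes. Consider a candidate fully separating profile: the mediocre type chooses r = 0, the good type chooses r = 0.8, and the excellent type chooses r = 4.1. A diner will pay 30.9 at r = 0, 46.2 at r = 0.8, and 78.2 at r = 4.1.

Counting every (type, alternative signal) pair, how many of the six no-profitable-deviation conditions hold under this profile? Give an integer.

3

Good (own payoff 46.2 − 8.9×0.8 = 39.08): to r=0 gives 30.9 → no gain ✓; to r=4.1 gives 78.2 − 8.9×4.1 = 41.71 → profitable ✗.
Excellent (own payoff 78.2 − 4.9×4.1 = 58.11): to r=0 gives 30.9 → no gain ✓; to r=0.8 gives 46.2 − 4.9×0.8 = 42.28 → no gain ✓.
Mediocre (own payoff 30.9): to r=0.8 gives 46.2 − 10.7×0.8 = 37.64 → profitable ✗; to r=4.1 gives 78.2 − 10.7×4.1 = 34.33 → profitable ✗.
3 of the 6 constraints hold; not an equilibrium.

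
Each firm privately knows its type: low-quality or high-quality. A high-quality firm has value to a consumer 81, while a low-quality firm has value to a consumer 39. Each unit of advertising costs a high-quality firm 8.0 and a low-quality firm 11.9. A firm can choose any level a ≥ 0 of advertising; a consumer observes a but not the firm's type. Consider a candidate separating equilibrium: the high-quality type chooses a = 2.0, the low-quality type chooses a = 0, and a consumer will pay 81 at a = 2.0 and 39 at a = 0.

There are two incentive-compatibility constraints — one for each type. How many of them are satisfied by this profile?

High-quality type: signal → 81 − 8.0 × 2.0 = 65; deviate to 0 → 39. IC holds (65 ≥ 39).
Low-quality type: stay at 0 → 39; mimic → 81 − 11.9 × 2.0 = 57.2. IC fails (39 < 57.2).
1 of 2 constraints hold, so this profile is not an equilibrium.

1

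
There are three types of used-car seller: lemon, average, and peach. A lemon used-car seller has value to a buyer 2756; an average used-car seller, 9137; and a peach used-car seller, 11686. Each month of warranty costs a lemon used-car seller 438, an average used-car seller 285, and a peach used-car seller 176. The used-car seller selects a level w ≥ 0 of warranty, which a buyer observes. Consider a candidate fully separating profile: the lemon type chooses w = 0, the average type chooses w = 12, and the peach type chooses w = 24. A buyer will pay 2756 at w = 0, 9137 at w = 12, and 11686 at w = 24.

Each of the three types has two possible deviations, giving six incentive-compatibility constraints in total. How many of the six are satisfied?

Lemon (own payoff 2756): to w=12 gives 9137 − 438×12 = 3881 → profitable ✗; to w=24 gives 11686 − 438×24 = 1174 → no gain ✓.
Average (own payoff 9137 − 285×12 = 5717): to w=0 gives 2756 → no gain ✓; to w=24 gives 11686 − 285×24 = 4846 → no gain ✓.
Peach (own payoff 11686 − 176×24 = 7462): to w=0 gives 2756 → no gain ✓; to w=12 gives 9137 − 176×12 = 7025 → no gain ✓.
5 of the 6 constraints hold; not an equilibrium.

5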